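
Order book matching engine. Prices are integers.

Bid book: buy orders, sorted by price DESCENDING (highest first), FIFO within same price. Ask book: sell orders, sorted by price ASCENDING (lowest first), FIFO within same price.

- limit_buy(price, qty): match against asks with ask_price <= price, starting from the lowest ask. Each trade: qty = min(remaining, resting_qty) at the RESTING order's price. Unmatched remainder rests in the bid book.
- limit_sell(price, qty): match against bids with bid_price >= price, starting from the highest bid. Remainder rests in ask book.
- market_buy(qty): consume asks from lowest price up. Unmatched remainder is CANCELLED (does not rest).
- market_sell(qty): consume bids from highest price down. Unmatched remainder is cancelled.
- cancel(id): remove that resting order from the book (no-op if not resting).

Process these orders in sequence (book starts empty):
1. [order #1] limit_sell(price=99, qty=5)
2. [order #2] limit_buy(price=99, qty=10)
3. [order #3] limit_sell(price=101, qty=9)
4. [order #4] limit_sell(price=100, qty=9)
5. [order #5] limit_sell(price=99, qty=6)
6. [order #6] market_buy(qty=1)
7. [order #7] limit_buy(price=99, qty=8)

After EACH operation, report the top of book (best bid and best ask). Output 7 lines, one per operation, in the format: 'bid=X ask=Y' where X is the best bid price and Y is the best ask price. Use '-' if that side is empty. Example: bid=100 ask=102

After op 1 [order #1] limit_sell(price=99, qty=5): fills=none; bids=[-] asks=[#1:5@99]
After op 2 [order #2] limit_buy(price=99, qty=10): fills=#2x#1:5@99; bids=[#2:5@99] asks=[-]
After op 3 [order #3] limit_sell(price=101, qty=9): fills=none; bids=[#2:5@99] asks=[#3:9@101]
After op 4 [order #4] limit_sell(price=100, qty=9): fills=none; bids=[#2:5@99] asks=[#4:9@100 #3:9@101]
After op 5 [order #5] limit_sell(price=99, qty=6): fills=#2x#5:5@99; bids=[-] asks=[#5:1@99 #4:9@100 #3:9@101]
After op 6 [order #6] market_buy(qty=1): fills=#6x#5:1@99; bids=[-] asks=[#4:9@100 #3:9@101]
After op 7 [order #7] limit_buy(price=99, qty=8): fills=none; bids=[#7:8@99] asks=[#4:9@100 #3:9@101]

Answer: bid=- ask=99
bid=99 ask=-
bid=99 ask=101
bid=99 ask=100
bid=- ask=99
bid=- ask=100
bid=99 ask=100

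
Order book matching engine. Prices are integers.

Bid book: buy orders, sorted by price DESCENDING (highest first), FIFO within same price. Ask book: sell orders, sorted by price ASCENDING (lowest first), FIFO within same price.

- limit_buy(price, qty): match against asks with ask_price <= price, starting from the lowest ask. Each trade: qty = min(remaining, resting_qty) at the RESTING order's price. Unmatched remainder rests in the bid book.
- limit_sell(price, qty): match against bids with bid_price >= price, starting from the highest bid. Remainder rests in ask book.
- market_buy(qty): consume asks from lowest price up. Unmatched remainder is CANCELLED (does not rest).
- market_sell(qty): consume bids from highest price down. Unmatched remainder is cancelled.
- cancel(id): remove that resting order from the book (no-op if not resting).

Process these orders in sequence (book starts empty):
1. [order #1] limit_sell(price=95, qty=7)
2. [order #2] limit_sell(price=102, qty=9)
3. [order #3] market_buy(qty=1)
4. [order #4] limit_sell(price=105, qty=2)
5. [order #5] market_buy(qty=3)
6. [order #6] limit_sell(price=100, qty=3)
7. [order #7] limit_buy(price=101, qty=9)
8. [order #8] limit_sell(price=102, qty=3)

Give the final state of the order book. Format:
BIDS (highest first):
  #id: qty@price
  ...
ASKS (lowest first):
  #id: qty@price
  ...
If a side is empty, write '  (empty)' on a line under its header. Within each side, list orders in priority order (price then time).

Answer: BIDS (highest first):
  #7: 3@101
ASKS (lowest first):
  #2: 9@102
  #8: 3@102
  #4: 2@105

Derivation:
After op 1 [order #1] limit_sell(price=95, qty=7): fills=none; bids=[-] asks=[#1:7@95]
After op 2 [order #2] limit_sell(price=102, qty=9): fills=none; bids=[-] asks=[#1:7@95 #2:9@102]
After op 3 [order #3] market_buy(qty=1): fills=#3x#1:1@95; bids=[-] asks=[#1:6@95 #2:9@102]
After op 4 [order #4] limit_sell(price=105, qty=2): fills=none; bids=[-] asks=[#1:6@95 #2:9@102 #4:2@105]
After op 5 [order #5] market_buy(qty=3): fills=#5x#1:3@95; bids=[-] asks=[#1:3@95 #2:9@102 #4:2@105]
After op 6 [order #6] limit_sell(price=100, qty=3): fills=none; bids=[-] asks=[#1:3@95 #6:3@100 #2:9@102 #4:2@105]
After op 7 [order #7] limit_buy(price=101, qty=9): fills=#7x#1:3@95 #7x#6:3@100; bids=[#7:3@101] asks=[#2:9@102 #4:2@105]
After op 8 [order #8] limit_sell(price=102, qty=3): fills=none; bids=[#7:3@101] asks=[#2:9@102 #8:3@102 #4:2@105]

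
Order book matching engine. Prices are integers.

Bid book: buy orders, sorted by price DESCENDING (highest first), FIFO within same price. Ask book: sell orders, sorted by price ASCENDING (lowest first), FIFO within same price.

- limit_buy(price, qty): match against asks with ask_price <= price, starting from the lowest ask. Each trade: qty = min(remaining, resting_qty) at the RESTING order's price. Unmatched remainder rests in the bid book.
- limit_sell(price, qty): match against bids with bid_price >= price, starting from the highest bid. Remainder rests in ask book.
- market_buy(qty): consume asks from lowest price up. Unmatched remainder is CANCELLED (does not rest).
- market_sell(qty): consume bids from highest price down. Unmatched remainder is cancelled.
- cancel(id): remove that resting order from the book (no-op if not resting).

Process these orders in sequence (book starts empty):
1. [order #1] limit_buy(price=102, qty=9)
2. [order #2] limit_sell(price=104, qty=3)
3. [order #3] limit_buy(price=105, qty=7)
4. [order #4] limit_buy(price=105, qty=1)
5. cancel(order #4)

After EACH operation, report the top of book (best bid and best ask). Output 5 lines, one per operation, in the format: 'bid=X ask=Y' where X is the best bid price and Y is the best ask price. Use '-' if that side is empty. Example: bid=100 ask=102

Answer: bid=102 ask=-
bid=102 ask=104
bid=105 ask=-
bid=105 ask=-
bid=105 ask=-

Derivation:
After op 1 [order #1] limit_buy(price=102, qty=9): fills=none; bids=[#1:9@102] asks=[-]
After op 2 [order #2] limit_sell(price=104, qty=3): fills=none; bids=[#1:9@102] asks=[#2:3@104]
After op 3 [order #3] limit_buy(price=105, qty=7): fills=#3x#2:3@104; bids=[#3:4@105 #1:9@102] asks=[-]
After op 4 [order #4] limit_buy(price=105, qty=1): fills=none; bids=[#3:4@105 #4:1@105 #1:9@102] asks=[-]
After op 5 cancel(order #4): fills=none; bids=[#3:4@105 #1:9@102] asks=[-]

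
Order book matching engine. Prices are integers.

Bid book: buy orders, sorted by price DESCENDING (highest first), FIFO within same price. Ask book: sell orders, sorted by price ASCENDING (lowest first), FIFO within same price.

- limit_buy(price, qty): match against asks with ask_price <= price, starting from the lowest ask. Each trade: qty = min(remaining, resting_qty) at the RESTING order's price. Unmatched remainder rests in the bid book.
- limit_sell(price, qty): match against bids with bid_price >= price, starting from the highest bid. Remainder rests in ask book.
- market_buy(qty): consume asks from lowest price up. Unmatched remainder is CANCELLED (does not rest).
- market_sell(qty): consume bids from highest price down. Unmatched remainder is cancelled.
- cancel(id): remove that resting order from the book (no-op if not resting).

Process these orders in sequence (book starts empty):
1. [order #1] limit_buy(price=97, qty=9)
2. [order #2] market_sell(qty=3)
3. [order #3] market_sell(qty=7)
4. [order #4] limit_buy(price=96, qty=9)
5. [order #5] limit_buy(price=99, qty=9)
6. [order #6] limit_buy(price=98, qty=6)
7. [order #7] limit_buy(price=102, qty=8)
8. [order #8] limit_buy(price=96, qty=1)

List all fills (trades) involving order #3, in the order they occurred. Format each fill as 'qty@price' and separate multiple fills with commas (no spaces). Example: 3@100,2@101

After op 1 [order #1] limit_buy(price=97, qty=9): fills=none; bids=[#1:9@97] asks=[-]
After op 2 [order #2] market_sell(qty=3): fills=#1x#2:3@97; bids=[#1:6@97] asks=[-]
After op 3 [order #3] market_sell(qty=7): fills=#1x#3:6@97; bids=[-] asks=[-]
After op 4 [order #4] limit_buy(price=96, qty=9): fills=none; bids=[#4:9@96] asks=[-]
After op 5 [order #5] limit_buy(price=99, qty=9): fills=none; bids=[#5:9@99 #4:9@96] asks=[-]
After op 6 [order #6] limit_buy(price=98, qty=6): fills=none; bids=[#5:9@99 #6:6@98 #4:9@96] asks=[-]
After op 7 [order #7] limit_buy(price=102, qty=8): fills=none; bids=[#7:8@102 #5:9@99 #6:6@98 #4:9@96] asks=[-]
After op 8 [order #8] limit_buy(price=96, qty=1): fills=none; bids=[#7:8@102 #5:9@99 #6:6@98 #4:9@96 #8:1@96] asks=[-]

Answer: 6@97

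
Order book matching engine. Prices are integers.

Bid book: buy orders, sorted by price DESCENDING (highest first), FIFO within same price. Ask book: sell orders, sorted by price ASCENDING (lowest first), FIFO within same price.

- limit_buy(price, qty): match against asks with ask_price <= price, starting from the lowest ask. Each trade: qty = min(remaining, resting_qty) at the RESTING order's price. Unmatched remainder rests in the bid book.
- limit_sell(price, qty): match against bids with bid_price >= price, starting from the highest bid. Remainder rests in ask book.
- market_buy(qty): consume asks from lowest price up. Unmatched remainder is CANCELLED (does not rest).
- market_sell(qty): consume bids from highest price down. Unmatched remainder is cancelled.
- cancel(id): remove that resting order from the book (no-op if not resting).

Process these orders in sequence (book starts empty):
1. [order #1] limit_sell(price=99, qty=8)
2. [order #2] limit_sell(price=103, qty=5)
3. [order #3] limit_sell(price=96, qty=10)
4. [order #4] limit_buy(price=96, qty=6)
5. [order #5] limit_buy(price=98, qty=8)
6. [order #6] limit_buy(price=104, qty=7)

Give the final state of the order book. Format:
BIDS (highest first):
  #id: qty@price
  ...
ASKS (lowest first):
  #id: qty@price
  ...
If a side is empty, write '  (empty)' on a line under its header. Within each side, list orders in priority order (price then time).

Answer: BIDS (highest first):
  #5: 4@98
ASKS (lowest first):
  #1: 1@99
  #2: 5@103

Derivation:
After op 1 [order #1] limit_sell(price=99, qty=8): fills=none; bids=[-] asks=[#1:8@99]
After op 2 [order #2] limit_sell(price=103, qty=5): fills=none; bids=[-] asks=[#1:8@99 #2:5@103]
After op 3 [order #3] limit_sell(price=96, qty=10): fills=none; bids=[-] asks=[#3:10@96 #1:8@99 #2:5@103]
After op 4 [order #4] limit_buy(price=96, qty=6): fills=#4x#3:6@96; bids=[-] asks=[#3:4@96 #1:8@99 #2:5@103]
After op 5 [order #5] limit_buy(price=98, qty=8): fills=#5x#3:4@96; bids=[#5:4@98] asks=[#1:8@99 #2:5@103]
After op 6 [order #6] limit_buy(price=104, qty=7): fills=#6x#1:7@99; bids=[#5:4@98] asks=[#1:1@99 #2:5@103]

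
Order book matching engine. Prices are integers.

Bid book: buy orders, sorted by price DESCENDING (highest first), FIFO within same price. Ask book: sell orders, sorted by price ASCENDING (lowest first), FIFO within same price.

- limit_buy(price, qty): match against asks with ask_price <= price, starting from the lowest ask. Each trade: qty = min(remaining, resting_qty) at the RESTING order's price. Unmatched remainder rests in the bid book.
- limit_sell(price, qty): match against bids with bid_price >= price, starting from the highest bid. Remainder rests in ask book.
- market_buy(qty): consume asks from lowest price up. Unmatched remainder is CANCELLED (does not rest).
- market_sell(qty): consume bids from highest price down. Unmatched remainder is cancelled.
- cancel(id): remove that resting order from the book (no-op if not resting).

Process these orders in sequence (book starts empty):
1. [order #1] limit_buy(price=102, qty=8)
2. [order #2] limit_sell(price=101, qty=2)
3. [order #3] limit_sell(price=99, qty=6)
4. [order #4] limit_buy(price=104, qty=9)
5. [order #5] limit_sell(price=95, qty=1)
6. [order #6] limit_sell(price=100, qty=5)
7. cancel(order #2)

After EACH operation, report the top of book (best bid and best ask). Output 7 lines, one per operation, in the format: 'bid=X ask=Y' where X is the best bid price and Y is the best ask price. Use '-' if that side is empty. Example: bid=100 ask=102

Answer: bid=102 ask=-
bid=102 ask=-
bid=- ask=-
bid=104 ask=-
bid=104 ask=-
bid=104 ask=-
bid=104 ask=-

Derivation:
After op 1 [order #1] limit_buy(price=102, qty=8): fills=none; bids=[#1:8@102] asks=[-]
After op 2 [order #2] limit_sell(price=101, qty=2): fills=#1x#2:2@102; bids=[#1:6@102] asks=[-]
After op 3 [order #3] limit_sell(price=99, qty=6): fills=#1x#3:6@102; bids=[-] asks=[-]
After op 4 [order #4] limit_buy(price=104, qty=9): fills=none; bids=[#4:9@104] asks=[-]
After op 5 [order #5] limit_sell(price=95, qty=1): fills=#4x#5:1@104; bids=[#4:8@104] asks=[-]
After op 6 [order #6] limit_sell(price=100, qty=5): fills=#4x#6:5@104; bids=[#4:3@104] asks=[-]
After op 7 cancel(order #2): fills=none; bids=[#4:3@104] asks=[-]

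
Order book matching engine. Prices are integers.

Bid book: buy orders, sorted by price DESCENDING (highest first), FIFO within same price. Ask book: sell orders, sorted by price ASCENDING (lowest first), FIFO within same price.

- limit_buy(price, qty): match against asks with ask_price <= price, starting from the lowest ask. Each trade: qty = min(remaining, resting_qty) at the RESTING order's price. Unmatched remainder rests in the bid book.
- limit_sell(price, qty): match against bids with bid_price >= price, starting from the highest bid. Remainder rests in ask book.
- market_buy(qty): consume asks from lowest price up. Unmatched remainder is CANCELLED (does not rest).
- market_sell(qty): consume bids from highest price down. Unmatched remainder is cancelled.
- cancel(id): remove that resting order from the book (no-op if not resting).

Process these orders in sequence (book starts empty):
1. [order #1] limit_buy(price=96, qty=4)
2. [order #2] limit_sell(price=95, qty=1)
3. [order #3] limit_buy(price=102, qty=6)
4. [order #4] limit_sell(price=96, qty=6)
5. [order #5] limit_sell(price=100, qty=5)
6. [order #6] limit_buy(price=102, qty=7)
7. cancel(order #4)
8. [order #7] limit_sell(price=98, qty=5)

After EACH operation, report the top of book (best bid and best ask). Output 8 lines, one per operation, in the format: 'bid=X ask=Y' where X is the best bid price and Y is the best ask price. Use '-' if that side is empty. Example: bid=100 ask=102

Answer: bid=96 ask=-
bid=96 ask=-
bid=102 ask=-
bid=96 ask=-
bid=96 ask=100
bid=102 ask=-
bid=102 ask=-
bid=96 ask=98

Derivation:
After op 1 [order #1] limit_buy(price=96, qty=4): fills=none; bids=[#1:4@96] asks=[-]
After op 2 [order #2] limit_sell(price=95, qty=1): fills=#1x#2:1@96; bids=[#1:3@96] asks=[-]
After op 3 [order #3] limit_buy(price=102, qty=6): fills=none; bids=[#3:6@102 #1:3@96] asks=[-]
After op 4 [order #4] limit_sell(price=96, qty=6): fills=#3x#4:6@102; bids=[#1:3@96] asks=[-]
After op 5 [order #5] limit_sell(price=100, qty=5): fills=none; bids=[#1:3@96] asks=[#5:5@100]
After op 6 [order #6] limit_buy(price=102, qty=7): fills=#6x#5:5@100; bids=[#6:2@102 #1:3@96] asks=[-]
After op 7 cancel(order #4): fills=none; bids=[#6:2@102 #1:3@96] asks=[-]
After op 8 [order #7] limit_sell(price=98, qty=5): fills=#6x#7:2@102; bids=[#1:3@96] asks=[#7:3@98]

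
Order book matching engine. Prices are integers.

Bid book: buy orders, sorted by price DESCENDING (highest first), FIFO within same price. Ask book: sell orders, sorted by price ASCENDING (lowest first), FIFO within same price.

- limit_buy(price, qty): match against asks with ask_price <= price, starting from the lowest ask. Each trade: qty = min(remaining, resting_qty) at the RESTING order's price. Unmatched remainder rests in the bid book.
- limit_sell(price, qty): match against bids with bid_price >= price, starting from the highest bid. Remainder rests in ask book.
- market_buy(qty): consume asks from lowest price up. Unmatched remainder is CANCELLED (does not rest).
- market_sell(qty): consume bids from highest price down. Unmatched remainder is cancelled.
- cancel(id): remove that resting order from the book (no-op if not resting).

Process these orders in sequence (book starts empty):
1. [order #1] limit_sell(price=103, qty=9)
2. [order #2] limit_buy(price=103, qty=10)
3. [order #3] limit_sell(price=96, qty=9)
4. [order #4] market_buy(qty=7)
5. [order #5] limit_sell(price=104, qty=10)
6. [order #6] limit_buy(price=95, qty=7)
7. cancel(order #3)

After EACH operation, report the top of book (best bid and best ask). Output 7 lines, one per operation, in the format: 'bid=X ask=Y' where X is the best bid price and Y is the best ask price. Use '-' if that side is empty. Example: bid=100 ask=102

Answer: bid=- ask=103
bid=103 ask=-
bid=- ask=96
bid=- ask=96
bid=- ask=96
bid=95 ask=96
bid=95 ask=104

Derivation:
After op 1 [order #1] limit_sell(price=103, qty=9): fills=none; bids=[-] asks=[#1:9@103]
After op 2 [order #2] limit_buy(price=103, qty=10): fills=#2x#1:9@103; bids=[#2:1@103] asks=[-]
After op 3 [order #3] limit_sell(price=96, qty=9): fills=#2x#3:1@103; bids=[-] asks=[#3:8@96]
After op 4 [order #4] market_buy(qty=7): fills=#4x#3:7@96; bids=[-] asks=[#3:1@96]
After op 5 [order #5] limit_sell(price=104, qty=10): fills=none; bids=[-] asks=[#3:1@96 #5:10@104]
After op 6 [order #6] limit_buy(price=95, qty=7): fills=none; bids=[#6:7@95] asks=[#3:1@96 #5:10@104]
After op 7 cancel(order #3): fills=none; bids=[#6:7@95] asks=[#5:10@104]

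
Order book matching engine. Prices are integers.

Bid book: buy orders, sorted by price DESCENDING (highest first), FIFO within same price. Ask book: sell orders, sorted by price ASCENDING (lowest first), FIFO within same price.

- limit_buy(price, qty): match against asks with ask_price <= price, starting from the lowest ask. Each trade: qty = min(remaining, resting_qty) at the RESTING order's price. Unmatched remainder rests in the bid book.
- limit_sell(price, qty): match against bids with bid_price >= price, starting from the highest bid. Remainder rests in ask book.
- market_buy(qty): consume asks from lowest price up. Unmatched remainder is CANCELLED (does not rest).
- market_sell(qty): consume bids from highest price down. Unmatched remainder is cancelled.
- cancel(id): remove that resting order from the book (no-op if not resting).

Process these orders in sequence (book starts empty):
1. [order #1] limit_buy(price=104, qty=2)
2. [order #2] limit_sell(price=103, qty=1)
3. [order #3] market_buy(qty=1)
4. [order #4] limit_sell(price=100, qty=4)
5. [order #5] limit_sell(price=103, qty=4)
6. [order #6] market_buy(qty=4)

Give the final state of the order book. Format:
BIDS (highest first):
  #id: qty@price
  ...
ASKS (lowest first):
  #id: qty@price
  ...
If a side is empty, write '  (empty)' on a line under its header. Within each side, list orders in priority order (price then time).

After op 1 [order #1] limit_buy(price=104, qty=2): fills=none; bids=[#1:2@104] asks=[-]
After op 2 [order #2] limit_sell(price=103, qty=1): fills=#1x#2:1@104; bids=[#1:1@104] asks=[-]
After op 3 [order #3] market_buy(qty=1): fills=none; bids=[#1:1@104] asks=[-]
After op 4 [order #4] limit_sell(price=100, qty=4): fills=#1x#4:1@104; bids=[-] asks=[#4:3@100]
After op 5 [order #5] limit_sell(price=103, qty=4): fills=none; bids=[-] asks=[#4:3@100 #5:4@103]
After op 6 [order #6] market_buy(qty=4): fills=#6x#4:3@100 #6x#5:1@103; bids=[-] asks=[#5:3@103]

Answer: BIDS (highest first):
  (empty)
ASKS (lowest first):
  #5: 3@103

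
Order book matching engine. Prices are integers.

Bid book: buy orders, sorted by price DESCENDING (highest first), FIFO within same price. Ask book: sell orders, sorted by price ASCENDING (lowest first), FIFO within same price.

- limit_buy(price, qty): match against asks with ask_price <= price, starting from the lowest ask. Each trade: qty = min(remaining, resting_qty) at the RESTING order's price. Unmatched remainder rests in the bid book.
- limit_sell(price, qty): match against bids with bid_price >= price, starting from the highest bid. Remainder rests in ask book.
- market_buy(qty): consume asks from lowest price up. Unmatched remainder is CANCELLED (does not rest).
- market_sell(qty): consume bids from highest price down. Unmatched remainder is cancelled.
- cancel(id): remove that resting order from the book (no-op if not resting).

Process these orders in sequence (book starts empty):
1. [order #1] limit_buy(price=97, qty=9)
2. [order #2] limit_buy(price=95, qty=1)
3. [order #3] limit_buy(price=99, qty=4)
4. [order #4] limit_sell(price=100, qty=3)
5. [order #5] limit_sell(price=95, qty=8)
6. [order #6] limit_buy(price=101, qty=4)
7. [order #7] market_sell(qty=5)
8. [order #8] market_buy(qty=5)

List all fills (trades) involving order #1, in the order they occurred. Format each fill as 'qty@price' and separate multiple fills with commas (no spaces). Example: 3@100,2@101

Answer: 4@97,4@97

Derivation:
After op 1 [order #1] limit_buy(price=97, qty=9): fills=none; bids=[#1:9@97] asks=[-]
After op 2 [order #2] limit_buy(price=95, qty=1): fills=none; bids=[#1:9@97 #2:1@95] asks=[-]
After op 3 [order #3] limit_buy(price=99, qty=4): fills=none; bids=[#3:4@99 #1:9@97 #2:1@95] asks=[-]
After op 4 [order #4] limit_sell(price=100, qty=3): fills=none; bids=[#3:4@99 #1:9@97 #2:1@95] asks=[#4:3@100]
After op 5 [order #5] limit_sell(price=95, qty=8): fills=#3x#5:4@99 #1x#5:4@97; bids=[#1:5@97 #2:1@95] asks=[#4:3@100]
After op 6 [order #6] limit_buy(price=101, qty=4): fills=#6x#4:3@100; bids=[#6:1@101 #1:5@97 #2:1@95] asks=[-]
After op 7 [order #7] market_sell(qty=5): fills=#6x#7:1@101 #1x#7:4@97; bids=[#1:1@97 #2:1@95] asks=[-]
After op 8 [order #8] market_buy(qty=5): fills=none; bids=[#1:1@97 #2:1@95] asks=[-]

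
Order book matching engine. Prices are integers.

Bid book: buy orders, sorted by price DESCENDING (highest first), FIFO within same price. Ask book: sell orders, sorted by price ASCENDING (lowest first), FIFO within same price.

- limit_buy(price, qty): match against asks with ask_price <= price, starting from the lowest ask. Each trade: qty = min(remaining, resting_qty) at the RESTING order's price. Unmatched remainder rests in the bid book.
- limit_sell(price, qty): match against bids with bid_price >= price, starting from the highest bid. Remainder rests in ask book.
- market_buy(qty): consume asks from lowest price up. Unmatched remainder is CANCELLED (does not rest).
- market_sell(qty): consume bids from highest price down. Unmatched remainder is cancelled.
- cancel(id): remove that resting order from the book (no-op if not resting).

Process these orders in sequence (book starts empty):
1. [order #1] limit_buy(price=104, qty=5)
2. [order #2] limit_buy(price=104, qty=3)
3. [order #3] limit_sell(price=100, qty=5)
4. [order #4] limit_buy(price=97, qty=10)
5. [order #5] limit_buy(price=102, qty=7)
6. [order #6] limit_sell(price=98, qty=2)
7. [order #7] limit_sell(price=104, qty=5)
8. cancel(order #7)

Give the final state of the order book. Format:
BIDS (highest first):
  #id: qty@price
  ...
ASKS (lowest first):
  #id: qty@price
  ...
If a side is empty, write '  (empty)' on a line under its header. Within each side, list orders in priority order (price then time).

After op 1 [order #1] limit_buy(price=104, qty=5): fills=none; bids=[#1:5@104] asks=[-]
After op 2 [order #2] limit_buy(price=104, qty=3): fills=none; bids=[#1:5@104 #2:3@104] asks=[-]
After op 3 [order #3] limit_sell(price=100, qty=5): fills=#1x#3:5@104; bids=[#2:3@104] asks=[-]
After op 4 [order #4] limit_buy(price=97, qty=10): fills=none; bids=[#2:3@104 #4:10@97] asks=[-]
After op 5 [order #5] limit_buy(price=102, qty=7): fills=none; bids=[#2:3@104 #5:7@102 #4:10@97] asks=[-]
After op 6 [order #6] limit_sell(price=98, qty=2): fills=#2x#6:2@104; bids=[#2:1@104 #5:7@102 #4:10@97] asks=[-]
After op 7 [order #7] limit_sell(price=104, qty=5): fills=#2x#7:1@104; bids=[#5:7@102 #4:10@97] asks=[#7:4@104]
After op 8 cancel(order #7): fills=none; bids=[#5:7@102 #4:10@97] asks=[-]

Answer: BIDS (highest first):
  #5: 7@102
  #4: 10@97
ASKS (lowest first):
  (empty)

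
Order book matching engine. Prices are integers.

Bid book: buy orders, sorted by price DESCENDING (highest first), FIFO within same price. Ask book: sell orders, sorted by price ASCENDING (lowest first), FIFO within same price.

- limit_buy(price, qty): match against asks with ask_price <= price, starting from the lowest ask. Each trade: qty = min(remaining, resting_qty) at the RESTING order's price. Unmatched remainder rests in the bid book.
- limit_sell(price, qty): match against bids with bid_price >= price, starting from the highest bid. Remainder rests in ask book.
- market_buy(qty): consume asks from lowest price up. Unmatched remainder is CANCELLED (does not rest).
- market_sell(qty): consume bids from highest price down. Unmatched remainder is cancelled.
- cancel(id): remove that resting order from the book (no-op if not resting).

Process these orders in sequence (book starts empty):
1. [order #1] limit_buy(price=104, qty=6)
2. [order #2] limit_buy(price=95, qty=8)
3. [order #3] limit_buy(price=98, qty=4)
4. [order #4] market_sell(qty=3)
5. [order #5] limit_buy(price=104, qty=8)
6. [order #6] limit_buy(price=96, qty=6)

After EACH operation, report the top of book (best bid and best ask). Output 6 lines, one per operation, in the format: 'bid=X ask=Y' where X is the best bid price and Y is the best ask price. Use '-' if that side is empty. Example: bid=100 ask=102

After op 1 [order #1] limit_buy(price=104, qty=6): fills=none; bids=[#1:6@104] asks=[-]
After op 2 [order #2] limit_buy(price=95, qty=8): fills=none; bids=[#1:6@104 #2:8@95] asks=[-]
After op 3 [order #3] limit_buy(price=98, qty=4): fills=none; bids=[#1:6@104 #3:4@98 #2:8@95] asks=[-]
After op 4 [order #4] market_sell(qty=3): fills=#1x#4:3@104; bids=[#1:3@104 #3:4@98 #2:8@95] asks=[-]
After op 5 [order #5] limit_buy(price=104, qty=8): fills=none; bids=[#1:3@104 #5:8@104 #3:4@98 #2:8@95] asks=[-]
After op 6 [order #6] limit_buy(price=96, qty=6): fills=none; bids=[#1:3@104 #5:8@104 #3:4@98 #6:6@96 #2:8@95] asks=[-]

Answer: bid=104 ask=-
bid=104 ask=-
bid=104 ask=-
bid=104 ask=-
bid=104 ask=-
bid=104 ask=-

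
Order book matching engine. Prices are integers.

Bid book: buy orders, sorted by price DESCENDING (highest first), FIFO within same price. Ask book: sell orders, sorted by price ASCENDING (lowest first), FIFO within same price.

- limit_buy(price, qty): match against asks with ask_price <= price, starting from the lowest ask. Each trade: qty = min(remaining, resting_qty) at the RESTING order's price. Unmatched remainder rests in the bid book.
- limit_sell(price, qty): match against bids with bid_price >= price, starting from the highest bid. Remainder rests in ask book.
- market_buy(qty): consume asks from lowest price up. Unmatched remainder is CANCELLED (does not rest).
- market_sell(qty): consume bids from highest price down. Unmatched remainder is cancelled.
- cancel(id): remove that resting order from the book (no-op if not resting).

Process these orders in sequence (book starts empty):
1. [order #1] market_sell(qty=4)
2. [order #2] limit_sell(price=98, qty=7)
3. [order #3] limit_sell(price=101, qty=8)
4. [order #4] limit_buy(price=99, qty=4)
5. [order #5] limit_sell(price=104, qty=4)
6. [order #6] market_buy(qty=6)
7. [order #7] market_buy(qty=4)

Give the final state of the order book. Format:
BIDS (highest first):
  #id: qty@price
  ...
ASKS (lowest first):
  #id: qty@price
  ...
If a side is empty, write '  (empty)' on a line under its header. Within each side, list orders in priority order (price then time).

Answer: BIDS (highest first):
  (empty)
ASKS (lowest first):
  #3: 1@101
  #5: 4@104

Derivation:
After op 1 [order #1] market_sell(qty=4): fills=none; bids=[-] asks=[-]
After op 2 [order #2] limit_sell(price=98, qty=7): fills=none; bids=[-] asks=[#2:7@98]
After op 3 [order #3] limit_sell(price=101, qty=8): fills=none; bids=[-] asks=[#2:7@98 #3:8@101]
After op 4 [order #4] limit_buy(price=99, qty=4): fills=#4x#2:4@98; bids=[-] asks=[#2:3@98 #3:8@101]
After op 5 [order #5] limit_sell(price=104, qty=4): fills=none; bids=[-] asks=[#2:3@98 #3:8@101 #5:4@104]
After op 6 [order #6] market_buy(qty=6): fills=#6x#2:3@98 #6x#3:3@101; bids=[-] asks=[#3:5@101 #5:4@104]
After op 7 [order #7] market_buy(qty=4): fills=#7x#3:4@101; bids=[-] asks=[#3:1@101 #5:4@104]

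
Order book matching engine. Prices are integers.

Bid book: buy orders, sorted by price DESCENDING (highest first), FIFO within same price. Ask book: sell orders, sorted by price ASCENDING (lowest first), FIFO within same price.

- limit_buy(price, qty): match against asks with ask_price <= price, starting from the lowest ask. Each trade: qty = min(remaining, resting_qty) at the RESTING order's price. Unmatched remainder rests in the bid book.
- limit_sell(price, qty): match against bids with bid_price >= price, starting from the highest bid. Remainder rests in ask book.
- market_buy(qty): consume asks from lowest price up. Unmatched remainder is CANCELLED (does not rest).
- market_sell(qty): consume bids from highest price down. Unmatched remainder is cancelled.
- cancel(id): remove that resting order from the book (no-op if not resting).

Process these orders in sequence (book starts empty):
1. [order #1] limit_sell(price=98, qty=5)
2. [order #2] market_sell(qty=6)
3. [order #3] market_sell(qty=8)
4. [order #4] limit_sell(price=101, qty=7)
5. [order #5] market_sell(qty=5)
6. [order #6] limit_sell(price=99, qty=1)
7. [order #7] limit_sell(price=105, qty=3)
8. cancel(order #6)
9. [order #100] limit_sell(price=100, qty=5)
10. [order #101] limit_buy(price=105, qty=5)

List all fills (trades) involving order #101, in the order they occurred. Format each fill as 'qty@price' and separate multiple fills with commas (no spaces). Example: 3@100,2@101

After op 1 [order #1] limit_sell(price=98, qty=5): fills=none; bids=[-] asks=[#1:5@98]
After op 2 [order #2] market_sell(qty=6): fills=none; bids=[-] asks=[#1:5@98]
After op 3 [order #3] market_sell(qty=8): fills=none; bids=[-] asks=[#1:5@98]
After op 4 [order #4] limit_sell(price=101, qty=7): fills=none; bids=[-] asks=[#1:5@98 #4:7@101]
After op 5 [order #5] market_sell(qty=5): fills=none; bids=[-] asks=[#1:5@98 #4:7@101]
After op 6 [order #6] limit_sell(price=99, qty=1): fills=none; bids=[-] asks=[#1:5@98 #6:1@99 #4:7@101]
After op 7 [order #7] limit_sell(price=105, qty=3): fills=none; bids=[-] asks=[#1:5@98 #6:1@99 #4:7@101 #7:3@105]
After op 8 cancel(order #6): fills=none; bids=[-] asks=[#1:5@98 #4:7@101 #7:3@105]
After op 9 [order #100] limit_sell(price=100, qty=5): fills=none; bids=[-] asks=[#1:5@98 #100:5@100 #4:7@101 #7:3@105]
After op 10 [order #101] limit_buy(price=105, qty=5): fills=#101x#1:5@98; bids=[-] asks=[#100:5@100 #4:7@101 #7:3@105]

Answer: 5@98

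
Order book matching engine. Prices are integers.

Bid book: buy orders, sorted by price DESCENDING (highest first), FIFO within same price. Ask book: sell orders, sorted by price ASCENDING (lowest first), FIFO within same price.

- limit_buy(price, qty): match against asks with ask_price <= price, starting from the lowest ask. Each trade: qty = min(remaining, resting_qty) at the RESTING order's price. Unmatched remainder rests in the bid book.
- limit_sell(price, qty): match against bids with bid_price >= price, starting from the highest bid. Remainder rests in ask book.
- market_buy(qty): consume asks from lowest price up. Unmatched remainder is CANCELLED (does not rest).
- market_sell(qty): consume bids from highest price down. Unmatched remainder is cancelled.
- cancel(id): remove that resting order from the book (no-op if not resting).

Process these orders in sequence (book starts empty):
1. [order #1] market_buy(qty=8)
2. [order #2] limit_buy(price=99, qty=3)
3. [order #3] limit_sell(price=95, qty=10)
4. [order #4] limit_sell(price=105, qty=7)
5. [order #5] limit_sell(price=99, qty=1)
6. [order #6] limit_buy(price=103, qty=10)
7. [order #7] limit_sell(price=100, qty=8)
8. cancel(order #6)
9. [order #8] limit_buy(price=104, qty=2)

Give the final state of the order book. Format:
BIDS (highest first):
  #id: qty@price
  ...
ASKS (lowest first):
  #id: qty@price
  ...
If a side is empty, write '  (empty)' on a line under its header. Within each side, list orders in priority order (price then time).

After op 1 [order #1] market_buy(qty=8): fills=none; bids=[-] asks=[-]
After op 2 [order #2] limit_buy(price=99, qty=3): fills=none; bids=[#2:3@99] asks=[-]
After op 3 [order #3] limit_sell(price=95, qty=10): fills=#2x#3:3@99; bids=[-] asks=[#3:7@95]
After op 4 [order #4] limit_sell(price=105, qty=7): fills=none; bids=[-] asks=[#3:7@95 #4:7@105]
After op 5 [order #5] limit_sell(price=99, qty=1): fills=none; bids=[-] asks=[#3:7@95 #5:1@99 #4:7@105]
After op 6 [order #6] limit_buy(price=103, qty=10): fills=#6x#3:7@95 #6x#5:1@99; bids=[#6:2@103] asks=[#4:7@105]
After op 7 [order #7] limit_sell(price=100, qty=8): fills=#6x#7:2@103; bids=[-] asks=[#7:6@100 #4:7@105]
After op 8 cancel(order #6): fills=none; bids=[-] asks=[#7:6@100 #4:7@105]
After op 9 [order #8] limit_buy(price=104, qty=2): fills=#8x#7:2@100; bids=[-] asks=[#7:4@100 #4:7@105]

Answer: BIDS (highest first):
  (empty)
ASKS (lowest first):
  #7: 4@100
  #4: 7@105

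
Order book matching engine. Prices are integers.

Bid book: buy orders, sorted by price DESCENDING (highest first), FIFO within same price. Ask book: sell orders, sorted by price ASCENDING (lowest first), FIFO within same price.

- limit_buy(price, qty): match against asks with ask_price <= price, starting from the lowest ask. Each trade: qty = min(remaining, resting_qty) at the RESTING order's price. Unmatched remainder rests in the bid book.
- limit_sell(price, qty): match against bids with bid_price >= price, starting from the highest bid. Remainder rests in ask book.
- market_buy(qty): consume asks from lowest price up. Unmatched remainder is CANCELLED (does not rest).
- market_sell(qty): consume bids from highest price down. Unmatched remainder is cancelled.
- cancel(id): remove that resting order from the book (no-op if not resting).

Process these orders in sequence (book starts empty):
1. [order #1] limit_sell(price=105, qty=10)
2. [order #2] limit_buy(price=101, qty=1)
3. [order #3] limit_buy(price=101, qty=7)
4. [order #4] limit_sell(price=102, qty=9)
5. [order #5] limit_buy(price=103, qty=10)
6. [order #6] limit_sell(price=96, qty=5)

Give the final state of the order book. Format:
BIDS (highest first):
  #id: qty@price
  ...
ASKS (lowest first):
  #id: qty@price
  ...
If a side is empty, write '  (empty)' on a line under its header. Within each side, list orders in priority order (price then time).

Answer: BIDS (highest first):
  #3: 4@101
ASKS (lowest first):
  #1: 10@105

Derivation:
After op 1 [order #1] limit_sell(price=105, qty=10): fills=none; bids=[-] asks=[#1:10@105]
After op 2 [order #2] limit_buy(price=101, qty=1): fills=none; bids=[#2:1@101] asks=[#1:10@105]
After op 3 [order #3] limit_buy(price=101, qty=7): fills=none; bids=[#2:1@101 #3:7@101] asks=[#1:10@105]
After op 4 [order #4] limit_sell(price=102, qty=9): fills=none; bids=[#2:1@101 #3:7@101] asks=[#4:9@102 #1:10@105]
After op 5 [order #5] limit_buy(price=103, qty=10): fills=#5x#4:9@102; bids=[#5:1@103 #2:1@101 #3:7@101] asks=[#1:10@105]
After op 6 [order #6] limit_sell(price=96, qty=5): fills=#5x#6:1@103 #2x#6:1@101 #3x#6:3@101; bids=[#3:4@101] asks=[#1:10@105]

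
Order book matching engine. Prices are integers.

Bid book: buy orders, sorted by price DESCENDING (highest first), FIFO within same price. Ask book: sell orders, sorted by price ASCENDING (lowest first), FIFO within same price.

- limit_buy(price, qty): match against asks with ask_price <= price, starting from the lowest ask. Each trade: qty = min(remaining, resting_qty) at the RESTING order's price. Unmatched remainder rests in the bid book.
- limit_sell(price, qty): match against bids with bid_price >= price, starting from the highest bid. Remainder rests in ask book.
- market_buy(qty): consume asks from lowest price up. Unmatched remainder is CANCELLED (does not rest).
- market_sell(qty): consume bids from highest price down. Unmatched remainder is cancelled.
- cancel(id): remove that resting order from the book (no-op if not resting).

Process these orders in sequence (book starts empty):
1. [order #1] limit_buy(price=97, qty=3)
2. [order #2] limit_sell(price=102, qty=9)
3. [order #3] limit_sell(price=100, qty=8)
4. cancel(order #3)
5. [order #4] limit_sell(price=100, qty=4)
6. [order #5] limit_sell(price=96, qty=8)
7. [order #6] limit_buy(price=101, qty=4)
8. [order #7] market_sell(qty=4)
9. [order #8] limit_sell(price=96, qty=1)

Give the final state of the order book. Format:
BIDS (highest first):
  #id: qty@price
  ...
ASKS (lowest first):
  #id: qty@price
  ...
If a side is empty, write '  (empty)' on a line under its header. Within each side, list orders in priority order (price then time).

Answer: BIDS (highest first):
  (empty)
ASKS (lowest first):
  #5: 1@96
  #8: 1@96
  #4: 4@100
  #2: 9@102

Derivation:
After op 1 [order #1] limit_buy(price=97, qty=3): fills=none; bids=[#1:3@97] asks=[-]
After op 2 [order #2] limit_sell(price=102, qty=9): fills=none; bids=[#1:3@97] asks=[#2:9@102]
After op 3 [order #3] limit_sell(price=100, qty=8): fills=none; bids=[#1:3@97] asks=[#3:8@100 #2:9@102]
After op 4 cancel(order #3): fills=none; bids=[#1:3@97] asks=[#2:9@102]
After op 5 [order #4] limit_sell(price=100, qty=4): fills=none; bids=[#1:3@97] asks=[#4:4@100 #2:9@102]
After op 6 [order #5] limit_sell(price=96, qty=8): fills=#1x#5:3@97; bids=[-] asks=[#5:5@96 #4:4@100 #2:9@102]
After op 7 [order #6] limit_buy(price=101, qty=4): fills=#6x#5:4@96; bids=[-] asks=[#5:1@96 #4:4@100 #2:9@102]
After op 8 [order #7] market_sell(qty=4): fills=none; bids=[-] asks=[#5:1@96 #4:4@100 #2:9@102]
After op 9 [order #8] limit_sell(price=96, qty=1): fills=none; bids=[-] asks=[#5:1@96 #8:1@96 #4:4@100 #2:9@102]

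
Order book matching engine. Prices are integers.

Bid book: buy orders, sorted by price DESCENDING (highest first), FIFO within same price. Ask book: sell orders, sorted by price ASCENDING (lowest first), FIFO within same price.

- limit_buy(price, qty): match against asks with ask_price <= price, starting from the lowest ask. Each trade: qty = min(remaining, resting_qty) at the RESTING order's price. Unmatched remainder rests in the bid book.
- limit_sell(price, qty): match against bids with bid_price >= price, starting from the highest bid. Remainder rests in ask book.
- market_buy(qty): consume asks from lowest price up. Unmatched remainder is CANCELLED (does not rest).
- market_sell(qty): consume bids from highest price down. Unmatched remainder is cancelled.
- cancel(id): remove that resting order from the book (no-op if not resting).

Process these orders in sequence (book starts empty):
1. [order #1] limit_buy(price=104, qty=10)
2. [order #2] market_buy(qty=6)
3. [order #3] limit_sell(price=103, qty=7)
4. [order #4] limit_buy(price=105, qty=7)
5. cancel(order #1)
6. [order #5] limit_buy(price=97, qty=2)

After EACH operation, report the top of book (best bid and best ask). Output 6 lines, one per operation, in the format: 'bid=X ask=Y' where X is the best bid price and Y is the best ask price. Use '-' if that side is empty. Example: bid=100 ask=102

Answer: bid=104 ask=-
bid=104 ask=-
bid=104 ask=-
bid=105 ask=-
bid=105 ask=-
bid=105 ask=-

Derivation:
After op 1 [order #1] limit_buy(price=104, qty=10): fills=none; bids=[#1:10@104] asks=[-]
After op 2 [order #2] market_buy(qty=6): fills=none; bids=[#1:10@104] asks=[-]
After op 3 [order #3] limit_sell(price=103, qty=7): fills=#1x#3:7@104; bids=[#1:3@104] asks=[-]
After op 4 [order #4] limit_buy(price=105, qty=7): fills=none; bids=[#4:7@105 #1:3@104] asks=[-]
After op 5 cancel(order #1): fills=none; bids=[#4:7@105] asks=[-]
After op 6 [order #5] limit_buy(price=97, qty=2): fills=none; bids=[#4:7@105 #5:2@97] asks=[-]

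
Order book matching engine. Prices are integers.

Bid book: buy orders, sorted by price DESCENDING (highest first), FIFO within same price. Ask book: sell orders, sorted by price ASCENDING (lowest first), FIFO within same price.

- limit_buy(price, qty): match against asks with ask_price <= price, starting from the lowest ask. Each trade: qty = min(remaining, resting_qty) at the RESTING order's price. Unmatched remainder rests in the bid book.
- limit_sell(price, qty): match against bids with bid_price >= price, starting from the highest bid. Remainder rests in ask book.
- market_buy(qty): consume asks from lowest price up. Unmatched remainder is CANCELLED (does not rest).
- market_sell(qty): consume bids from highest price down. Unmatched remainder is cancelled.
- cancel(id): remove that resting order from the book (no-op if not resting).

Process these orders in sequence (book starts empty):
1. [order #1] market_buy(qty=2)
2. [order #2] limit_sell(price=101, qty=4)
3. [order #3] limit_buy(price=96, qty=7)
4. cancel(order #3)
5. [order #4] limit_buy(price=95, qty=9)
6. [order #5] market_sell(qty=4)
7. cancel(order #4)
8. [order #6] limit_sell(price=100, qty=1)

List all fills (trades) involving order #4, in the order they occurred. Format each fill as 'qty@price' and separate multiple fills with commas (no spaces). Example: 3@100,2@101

Answer: 4@95

Derivation:
After op 1 [order #1] market_buy(qty=2): fills=none; bids=[-] asks=[-]
After op 2 [order #2] limit_sell(price=101, qty=4): fills=none; bids=[-] asks=[#2:4@101]
After op 3 [order #3] limit_buy(price=96, qty=7): fills=none; bids=[#3:7@96] asks=[#2:4@101]
After op 4 cancel(order #3): fills=none; bids=[-] asks=[#2:4@101]
After op 5 [order #4] limit_buy(price=95, qty=9): fills=none; bids=[#4:9@95] asks=[#2:4@101]
After op 6 [order #5] market_sell(qty=4): fills=#4x#5:4@95; bids=[#4:5@95] asks=[#2:4@101]
After op 7 cancel(order #4): fills=none; bids=[-] asks=[#2:4@101]
After op 8 [order #6] limit_sell(price=100, qty=1): fills=none; bids=[-] asks=[#6:1@100 #2:4@101]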